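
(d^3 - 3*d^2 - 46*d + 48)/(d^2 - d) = d - 2 - 48/d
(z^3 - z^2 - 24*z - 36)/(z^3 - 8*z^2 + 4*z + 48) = (z + 3)/(z - 4)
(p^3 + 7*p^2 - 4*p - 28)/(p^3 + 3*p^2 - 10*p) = (p^2 + 9*p + 14)/(p*(p + 5))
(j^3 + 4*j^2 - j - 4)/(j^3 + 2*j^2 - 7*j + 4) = (j + 1)/(j - 1)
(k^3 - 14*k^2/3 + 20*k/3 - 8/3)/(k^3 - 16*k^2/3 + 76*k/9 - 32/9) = 3*(k - 2)/(3*k - 8)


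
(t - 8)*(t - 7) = t^2 - 15*t + 56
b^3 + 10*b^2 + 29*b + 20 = (b + 1)*(b + 4)*(b + 5)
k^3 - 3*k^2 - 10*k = k*(k - 5)*(k + 2)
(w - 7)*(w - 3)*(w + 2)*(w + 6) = w^4 - 2*w^3 - 47*w^2 + 48*w + 252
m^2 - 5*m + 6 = (m - 3)*(m - 2)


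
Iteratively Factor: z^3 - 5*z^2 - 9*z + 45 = (z - 5)*(z^2 - 9) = (z - 5)*(z - 3)*(z + 3)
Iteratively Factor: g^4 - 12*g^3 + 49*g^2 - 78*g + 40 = (g - 4)*(g^3 - 8*g^2 + 17*g - 10) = (g - 4)*(g - 2)*(g^2 - 6*g + 5) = (g - 4)*(g - 2)*(g - 1)*(g - 5)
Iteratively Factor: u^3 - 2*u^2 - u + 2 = (u - 1)*(u^2 - u - 2) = (u - 2)*(u - 1)*(u + 1)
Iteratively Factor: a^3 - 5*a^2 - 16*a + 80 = (a - 4)*(a^2 - a - 20) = (a - 5)*(a - 4)*(a + 4)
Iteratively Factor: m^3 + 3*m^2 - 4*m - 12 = (m + 3)*(m^2 - 4) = (m - 2)*(m + 3)*(m + 2)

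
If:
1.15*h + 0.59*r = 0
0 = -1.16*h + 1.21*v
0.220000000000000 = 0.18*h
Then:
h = 1.22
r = -2.38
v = 1.17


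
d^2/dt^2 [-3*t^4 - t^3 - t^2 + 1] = -36*t^2 - 6*t - 2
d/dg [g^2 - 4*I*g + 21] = 2*g - 4*I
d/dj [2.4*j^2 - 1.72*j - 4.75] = 4.8*j - 1.72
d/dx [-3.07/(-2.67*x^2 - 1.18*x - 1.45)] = (-16.3938*x - 3.6226)/(2.67*x^2 + 1.18*x + 1.45)^2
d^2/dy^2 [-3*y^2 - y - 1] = -6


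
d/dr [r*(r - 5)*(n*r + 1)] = 3*n*r^2 - 10*n*r + 2*r - 5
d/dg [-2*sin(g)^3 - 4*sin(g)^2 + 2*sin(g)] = 2*(-3*sin(g)^2 - 4*sin(g) + 1)*cos(g)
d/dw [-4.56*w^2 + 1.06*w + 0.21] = 1.06 - 9.12*w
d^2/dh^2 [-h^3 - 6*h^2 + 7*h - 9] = -6*h - 12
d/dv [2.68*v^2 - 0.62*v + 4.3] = 5.36*v - 0.62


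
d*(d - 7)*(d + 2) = d^3 - 5*d^2 - 14*d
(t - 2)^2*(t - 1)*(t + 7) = t^4 + 2*t^3 - 27*t^2 + 52*t - 28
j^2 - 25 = (j - 5)*(j + 5)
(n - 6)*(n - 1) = n^2 - 7*n + 6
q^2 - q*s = q*(q - s)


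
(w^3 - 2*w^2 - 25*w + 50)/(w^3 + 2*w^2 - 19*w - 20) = (w^2 - 7*w + 10)/(w^2 - 3*w - 4)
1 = 1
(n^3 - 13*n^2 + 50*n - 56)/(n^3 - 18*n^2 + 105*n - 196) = (n - 2)/(n - 7)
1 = 1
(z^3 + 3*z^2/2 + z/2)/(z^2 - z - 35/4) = 2*z*(2*z^2 + 3*z + 1)/(4*z^2 - 4*z - 35)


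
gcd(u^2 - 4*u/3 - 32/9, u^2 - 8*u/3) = u - 8/3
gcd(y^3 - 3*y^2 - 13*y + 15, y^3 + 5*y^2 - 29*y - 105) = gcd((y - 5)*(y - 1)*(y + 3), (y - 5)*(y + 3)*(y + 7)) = y^2 - 2*y - 15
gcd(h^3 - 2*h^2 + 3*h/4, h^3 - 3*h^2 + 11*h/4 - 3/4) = h^2 - 2*h + 3/4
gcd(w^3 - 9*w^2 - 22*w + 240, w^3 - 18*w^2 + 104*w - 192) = w^2 - 14*w + 48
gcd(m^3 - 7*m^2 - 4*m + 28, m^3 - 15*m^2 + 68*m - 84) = m^2 - 9*m + 14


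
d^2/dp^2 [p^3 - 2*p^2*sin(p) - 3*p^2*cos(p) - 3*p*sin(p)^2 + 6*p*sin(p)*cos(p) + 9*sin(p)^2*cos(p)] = 2*p^2*sin(p) + 3*p^2*cos(p) + 12*p*sin(p) - 12*p*sin(2*p) - 8*p*cos(p) - 6*p*cos(2*p) + 6*p - 4*sin(p) - 6*sin(2*p) - 33*cos(p)/4 + 12*cos(2*p) + 81*cos(3*p)/4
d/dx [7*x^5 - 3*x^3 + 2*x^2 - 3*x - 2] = 35*x^4 - 9*x^2 + 4*x - 3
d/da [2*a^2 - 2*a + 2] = 4*a - 2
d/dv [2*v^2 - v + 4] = 4*v - 1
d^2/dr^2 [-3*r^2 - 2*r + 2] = -6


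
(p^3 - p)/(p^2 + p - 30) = (p^3 - p)/(p^2 + p - 30)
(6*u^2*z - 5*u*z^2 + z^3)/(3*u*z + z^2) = (6*u^2 - 5*u*z + z^2)/(3*u + z)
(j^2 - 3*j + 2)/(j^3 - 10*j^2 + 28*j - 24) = (j - 1)/(j^2 - 8*j + 12)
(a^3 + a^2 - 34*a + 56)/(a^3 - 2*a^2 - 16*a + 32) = (a + 7)/(a + 4)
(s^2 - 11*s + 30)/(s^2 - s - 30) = (s - 5)/(s + 5)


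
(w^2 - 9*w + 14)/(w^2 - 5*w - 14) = (w - 2)/(w + 2)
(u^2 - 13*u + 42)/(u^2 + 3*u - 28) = (u^2 - 13*u + 42)/(u^2 + 3*u - 28)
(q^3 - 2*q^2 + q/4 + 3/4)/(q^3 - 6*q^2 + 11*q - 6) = (q^2 - q - 3/4)/(q^2 - 5*q + 6)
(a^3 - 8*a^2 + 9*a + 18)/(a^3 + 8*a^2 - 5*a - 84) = (a^2 - 5*a - 6)/(a^2 + 11*a + 28)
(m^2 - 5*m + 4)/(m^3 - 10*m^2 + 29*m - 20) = 1/(m - 5)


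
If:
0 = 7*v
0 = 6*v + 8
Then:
No Solution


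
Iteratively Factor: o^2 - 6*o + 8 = (o - 2)*(o - 4)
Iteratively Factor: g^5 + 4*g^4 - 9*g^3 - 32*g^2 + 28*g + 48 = (g + 4)*(g^4 - 9*g^2 + 4*g + 12) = (g + 1)*(g + 4)*(g^3 - g^2 - 8*g + 12) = (g - 2)*(g + 1)*(g + 4)*(g^2 + g - 6) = (g - 2)^2*(g + 1)*(g + 4)*(g + 3)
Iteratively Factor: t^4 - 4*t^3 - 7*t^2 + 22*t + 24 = (t - 3)*(t^3 - t^2 - 10*t - 8) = (t - 3)*(t + 1)*(t^2 - 2*t - 8) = (t - 3)*(t + 1)*(t + 2)*(t - 4)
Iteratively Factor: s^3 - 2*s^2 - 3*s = (s)*(s^2 - 2*s - 3) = s*(s + 1)*(s - 3)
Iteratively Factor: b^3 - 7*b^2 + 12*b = (b - 3)*(b^2 - 4*b) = (b - 4)*(b - 3)*(b)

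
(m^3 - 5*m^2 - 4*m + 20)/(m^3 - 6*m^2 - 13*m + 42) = (m^2 - 3*m - 10)/(m^2 - 4*m - 21)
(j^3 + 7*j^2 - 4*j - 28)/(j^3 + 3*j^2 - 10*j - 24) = (j^2 + 5*j - 14)/(j^2 + j - 12)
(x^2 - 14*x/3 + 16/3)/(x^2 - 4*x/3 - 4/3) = (3*x - 8)/(3*x + 2)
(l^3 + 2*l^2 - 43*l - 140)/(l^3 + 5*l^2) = 1 - 3/l - 28/l^2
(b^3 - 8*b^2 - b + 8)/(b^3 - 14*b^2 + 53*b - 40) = (b + 1)/(b - 5)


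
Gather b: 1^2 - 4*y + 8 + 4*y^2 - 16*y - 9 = 4*y^2 - 20*y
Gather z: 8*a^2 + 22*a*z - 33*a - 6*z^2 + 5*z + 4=8*a^2 - 33*a - 6*z^2 + z*(22*a + 5) + 4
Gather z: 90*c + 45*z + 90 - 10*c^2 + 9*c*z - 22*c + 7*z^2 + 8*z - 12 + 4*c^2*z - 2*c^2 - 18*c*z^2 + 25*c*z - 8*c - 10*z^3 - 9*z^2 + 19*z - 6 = -12*c^2 + 60*c - 10*z^3 + z^2*(-18*c - 2) + z*(4*c^2 + 34*c + 72) + 72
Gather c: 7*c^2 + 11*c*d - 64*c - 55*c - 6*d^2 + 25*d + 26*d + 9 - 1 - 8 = 7*c^2 + c*(11*d - 119) - 6*d^2 + 51*d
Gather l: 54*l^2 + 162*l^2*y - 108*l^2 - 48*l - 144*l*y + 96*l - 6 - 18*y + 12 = l^2*(162*y - 54) + l*(48 - 144*y) - 18*y + 6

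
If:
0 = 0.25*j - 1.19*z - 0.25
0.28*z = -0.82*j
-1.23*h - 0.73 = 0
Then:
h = -0.59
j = 0.07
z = -0.20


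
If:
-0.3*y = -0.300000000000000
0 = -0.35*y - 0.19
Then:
No Solution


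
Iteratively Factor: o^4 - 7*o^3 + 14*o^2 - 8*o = (o - 2)*(o^3 - 5*o^2 + 4*o) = (o - 2)*(o - 1)*(o^2 - 4*o) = o*(o - 2)*(o - 1)*(o - 4)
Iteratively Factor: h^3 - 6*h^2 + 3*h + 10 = (h - 5)*(h^2 - h - 2) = (h - 5)*(h - 2)*(h + 1)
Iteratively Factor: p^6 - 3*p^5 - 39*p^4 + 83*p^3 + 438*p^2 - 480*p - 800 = (p + 1)*(p^5 - 4*p^4 - 35*p^3 + 118*p^2 + 320*p - 800) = (p + 1)*(p + 4)*(p^4 - 8*p^3 - 3*p^2 + 130*p - 200) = (p - 5)*(p + 1)*(p + 4)*(p^3 - 3*p^2 - 18*p + 40) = (p - 5)^2*(p + 1)*(p + 4)*(p^2 + 2*p - 8) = (p - 5)^2*(p - 2)*(p + 1)*(p + 4)*(p + 4)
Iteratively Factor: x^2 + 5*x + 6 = (x + 3)*(x + 2)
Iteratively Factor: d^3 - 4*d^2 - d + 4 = (d - 1)*(d^2 - 3*d - 4) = (d - 1)*(d + 1)*(d - 4)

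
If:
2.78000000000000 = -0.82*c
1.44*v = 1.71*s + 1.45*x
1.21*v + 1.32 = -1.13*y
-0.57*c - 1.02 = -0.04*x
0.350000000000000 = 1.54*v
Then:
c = -3.39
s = 19.53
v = 0.23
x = -22.81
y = -1.41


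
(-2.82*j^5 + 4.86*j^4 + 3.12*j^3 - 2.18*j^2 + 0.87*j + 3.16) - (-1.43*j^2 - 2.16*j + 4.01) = -2.82*j^5 + 4.86*j^4 + 3.12*j^3 - 0.75*j^2 + 3.03*j - 0.85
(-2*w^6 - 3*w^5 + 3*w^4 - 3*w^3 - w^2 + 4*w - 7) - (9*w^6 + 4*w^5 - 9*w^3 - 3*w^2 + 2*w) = -11*w^6 - 7*w^5 + 3*w^4 + 6*w^3 + 2*w^2 + 2*w - 7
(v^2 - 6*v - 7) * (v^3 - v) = v^5 - 6*v^4 - 8*v^3 + 6*v^2 + 7*v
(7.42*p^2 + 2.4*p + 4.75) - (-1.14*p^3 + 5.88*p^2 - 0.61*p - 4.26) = 1.14*p^3 + 1.54*p^2 + 3.01*p + 9.01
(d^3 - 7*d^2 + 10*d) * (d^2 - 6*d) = d^5 - 13*d^4 + 52*d^3 - 60*d^2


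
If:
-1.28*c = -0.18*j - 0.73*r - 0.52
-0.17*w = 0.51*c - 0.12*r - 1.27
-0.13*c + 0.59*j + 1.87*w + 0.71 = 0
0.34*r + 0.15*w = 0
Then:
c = 5.97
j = 25.31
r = 3.51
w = -7.95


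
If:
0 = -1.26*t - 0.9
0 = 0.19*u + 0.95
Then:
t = -0.71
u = -5.00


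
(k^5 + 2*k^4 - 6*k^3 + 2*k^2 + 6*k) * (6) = 6*k^5 + 12*k^4 - 36*k^3 + 12*k^2 + 36*k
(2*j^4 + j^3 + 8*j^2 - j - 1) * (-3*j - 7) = -6*j^5 - 17*j^4 - 31*j^3 - 53*j^2 + 10*j + 7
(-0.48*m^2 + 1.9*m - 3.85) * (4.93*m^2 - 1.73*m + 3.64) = -2.3664*m^4 + 10.1974*m^3 - 24.0147*m^2 + 13.5765*m - 14.014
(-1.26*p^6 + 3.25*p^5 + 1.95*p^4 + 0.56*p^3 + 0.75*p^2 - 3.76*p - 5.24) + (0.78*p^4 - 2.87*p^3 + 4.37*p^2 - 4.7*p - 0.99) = -1.26*p^6 + 3.25*p^5 + 2.73*p^4 - 2.31*p^3 + 5.12*p^2 - 8.46*p - 6.23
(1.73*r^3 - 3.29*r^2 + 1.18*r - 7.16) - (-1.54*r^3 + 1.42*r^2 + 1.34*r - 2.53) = 3.27*r^3 - 4.71*r^2 - 0.16*r - 4.63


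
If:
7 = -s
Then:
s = -7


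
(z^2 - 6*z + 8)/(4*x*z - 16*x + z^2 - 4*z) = (z - 2)/(4*x + z)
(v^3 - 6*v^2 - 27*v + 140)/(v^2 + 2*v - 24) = (v^2 - 2*v - 35)/(v + 6)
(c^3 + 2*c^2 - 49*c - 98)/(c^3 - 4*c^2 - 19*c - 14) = (c + 7)/(c + 1)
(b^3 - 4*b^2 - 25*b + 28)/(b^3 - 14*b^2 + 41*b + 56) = (b^2 + 3*b - 4)/(b^2 - 7*b - 8)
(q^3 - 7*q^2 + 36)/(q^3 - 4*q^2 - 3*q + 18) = (q - 6)/(q - 3)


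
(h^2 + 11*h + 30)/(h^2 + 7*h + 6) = (h + 5)/(h + 1)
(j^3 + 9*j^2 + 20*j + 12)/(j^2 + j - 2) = (j^2 + 7*j + 6)/(j - 1)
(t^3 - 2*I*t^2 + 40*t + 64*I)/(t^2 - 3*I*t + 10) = (t^2 - 4*I*t + 32)/(t - 5*I)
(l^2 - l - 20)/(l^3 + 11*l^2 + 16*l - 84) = (l^2 - l - 20)/(l^3 + 11*l^2 + 16*l - 84)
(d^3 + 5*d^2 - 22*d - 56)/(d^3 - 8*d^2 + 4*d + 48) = (d + 7)/(d - 6)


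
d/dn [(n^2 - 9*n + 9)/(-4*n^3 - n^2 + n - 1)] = 4*n*(n^3 - 18*n^2 + 25*n + 4)/(16*n^6 + 8*n^5 - 7*n^4 + 6*n^3 + 3*n^2 - 2*n + 1)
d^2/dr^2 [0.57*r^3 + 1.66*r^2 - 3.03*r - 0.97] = 3.42*r + 3.32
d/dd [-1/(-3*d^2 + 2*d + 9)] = 2*(1 - 3*d)/(-3*d^2 + 2*d + 9)^2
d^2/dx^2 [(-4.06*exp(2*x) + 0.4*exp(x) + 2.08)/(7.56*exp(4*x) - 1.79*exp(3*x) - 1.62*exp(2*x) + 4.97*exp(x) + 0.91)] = (-928.174464*exp(9*x) + 370.577592*exp(8*x) + 1630.626074*exp(7*x) + 1342.825468*exp(6*x) + 76.1412360000001*exp(5*x) - 175.723498000001*exp(4*x) - 356.66251*exp(3*x) - 71.296134*exp(2*x) + 48.385792*exp(x) - 9.075976)*exp(x)/(432.081216*exp(12*x) - 306.914832*exp(11*x) - 205.097508*exp(10*x) + 977.959765*exp(9*x) - 203.557374*exp(8*x) - 405.418305*exp(7*x) + 584.314401*exp(6*x) + 127.468551*exp(5*x) - 142.674252*exp(4*x) + 74.355932*exp(3*x) + 63.408891*exp(2*x) + 12.346971*exp(x) + 0.753571)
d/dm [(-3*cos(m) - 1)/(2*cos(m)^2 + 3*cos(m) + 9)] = (6*sin(m)^2 - 4*cos(m) + 18)*sin(m)/(3*cos(m) + cos(2*m) + 10)^2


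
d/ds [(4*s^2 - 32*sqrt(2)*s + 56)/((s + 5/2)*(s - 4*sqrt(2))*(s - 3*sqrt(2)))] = 8*(-2*s^4 + 32*sqrt(2)*s^3 - 260*s^2 + 5*sqrt(2)*s^2 + 100*s + 392*sqrt(2)*s - 672 - 470*sqrt(2))/(4*s^6 - 56*sqrt(2)*s^5 + 20*s^5 - 280*sqrt(2)*s^4 + 609*s^4 - 1694*sqrt(2)*s^3 + 2920*s^3 - 6720*sqrt(2)*s^2 + 5954*s^2 - 8400*sqrt(2)*s + 11520*s + 14400)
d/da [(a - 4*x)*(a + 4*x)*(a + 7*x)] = 3*a^2 + 14*a*x - 16*x^2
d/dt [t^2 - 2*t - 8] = 2*t - 2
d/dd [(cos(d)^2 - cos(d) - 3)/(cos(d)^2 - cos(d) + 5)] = 8*(1 - 2*cos(d))*sin(d)/(sin(d)^2 + cos(d) - 6)^2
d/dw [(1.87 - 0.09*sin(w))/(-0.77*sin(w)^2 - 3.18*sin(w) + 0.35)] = (-0.0693*sin(w)^2 + 2.8798*sin(w) + 5.9151)*cos(w)/(0.5929*sin(w)^4 + 4.8972*sin(w)^3 + 9.5734*sin(w)^2 - 2.226*sin(w) + 0.1225)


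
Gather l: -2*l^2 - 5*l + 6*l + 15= -2*l^2 + l + 15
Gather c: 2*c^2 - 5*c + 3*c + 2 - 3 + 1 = 2*c^2 - 2*c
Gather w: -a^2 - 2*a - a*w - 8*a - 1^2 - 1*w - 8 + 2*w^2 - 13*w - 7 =-a^2 - 10*a + 2*w^2 + w*(-a - 14) - 16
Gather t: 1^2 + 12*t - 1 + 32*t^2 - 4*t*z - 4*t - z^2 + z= 32*t^2 + t*(8 - 4*z) - z^2 + z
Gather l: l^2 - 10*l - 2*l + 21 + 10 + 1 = l^2 - 12*l + 32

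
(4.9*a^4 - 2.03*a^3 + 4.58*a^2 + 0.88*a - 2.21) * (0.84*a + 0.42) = 4.116*a^5 + 0.3528*a^4 + 2.9946*a^3 + 2.6628*a^2 - 1.4868*a - 0.9282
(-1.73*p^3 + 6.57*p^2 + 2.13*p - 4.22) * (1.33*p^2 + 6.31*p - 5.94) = -2.3009*p^5 - 2.1782*p^4 + 54.5658*p^3 - 31.1981*p^2 - 39.2804*p + 25.0668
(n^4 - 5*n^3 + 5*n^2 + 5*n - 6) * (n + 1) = n^5 - 4*n^4 + 10*n^2 - n - 6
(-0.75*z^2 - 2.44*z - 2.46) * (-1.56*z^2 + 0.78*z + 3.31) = 1.17*z^4 + 3.2214*z^3 - 0.5481*z^2 - 9.9952*z - 8.1426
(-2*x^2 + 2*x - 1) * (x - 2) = -2*x^3 + 6*x^2 - 5*x + 2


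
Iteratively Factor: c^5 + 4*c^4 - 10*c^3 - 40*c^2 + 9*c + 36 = (c + 3)*(c^4 + c^3 - 13*c^2 - c + 12) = (c + 3)*(c + 4)*(c^3 - 3*c^2 - c + 3) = (c + 1)*(c + 3)*(c + 4)*(c^2 - 4*c + 3) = (c - 3)*(c + 1)*(c + 3)*(c + 4)*(c - 1)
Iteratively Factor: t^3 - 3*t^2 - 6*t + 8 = (t - 4)*(t^2 + t - 2) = (t - 4)*(t + 2)*(t - 1)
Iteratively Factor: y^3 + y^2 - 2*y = (y)*(y^2 + y - 2) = y*(y + 2)*(y - 1)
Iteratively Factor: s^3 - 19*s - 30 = (s - 5)*(s^2 + 5*s + 6) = (s - 5)*(s + 3)*(s + 2)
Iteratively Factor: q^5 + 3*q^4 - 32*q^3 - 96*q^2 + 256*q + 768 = (q - 4)*(q^4 + 7*q^3 - 4*q^2 - 112*q - 192) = (q - 4)*(q + 3)*(q^3 + 4*q^2 - 16*q - 64) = (q - 4)^2*(q + 3)*(q^2 + 8*q + 16) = (q - 4)^2*(q + 3)*(q + 4)*(q + 4)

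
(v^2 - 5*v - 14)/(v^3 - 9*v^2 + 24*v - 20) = (v^2 - 5*v - 14)/(v^3 - 9*v^2 + 24*v - 20)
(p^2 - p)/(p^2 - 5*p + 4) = p/(p - 4)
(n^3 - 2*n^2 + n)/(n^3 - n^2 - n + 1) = n/(n + 1)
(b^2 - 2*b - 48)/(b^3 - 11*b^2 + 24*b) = (b + 6)/(b*(b - 3))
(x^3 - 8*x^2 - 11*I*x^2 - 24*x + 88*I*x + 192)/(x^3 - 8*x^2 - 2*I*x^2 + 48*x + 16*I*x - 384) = (x - 3*I)/(x + 6*I)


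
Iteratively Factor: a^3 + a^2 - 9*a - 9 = (a + 3)*(a^2 - 2*a - 3) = (a + 1)*(a + 3)*(a - 3)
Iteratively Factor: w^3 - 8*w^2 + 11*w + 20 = (w - 5)*(w^2 - 3*w - 4) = (w - 5)*(w + 1)*(w - 4)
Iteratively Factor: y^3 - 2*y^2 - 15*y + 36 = (y - 3)*(y^2 + y - 12) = (y - 3)*(y + 4)*(y - 3)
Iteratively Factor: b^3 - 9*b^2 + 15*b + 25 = (b + 1)*(b^2 - 10*b + 25) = (b - 5)*(b + 1)*(b - 5)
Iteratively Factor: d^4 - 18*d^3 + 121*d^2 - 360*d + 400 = (d - 4)*(d^3 - 14*d^2 + 65*d - 100) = (d - 5)*(d - 4)*(d^2 - 9*d + 20) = (d - 5)^2*(d - 4)*(d - 4)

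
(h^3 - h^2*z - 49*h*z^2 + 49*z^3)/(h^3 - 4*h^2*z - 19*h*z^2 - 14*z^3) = (h^2 + 6*h*z - 7*z^2)/(h^2 + 3*h*z + 2*z^2)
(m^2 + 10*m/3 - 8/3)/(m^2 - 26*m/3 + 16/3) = (m + 4)/(m - 8)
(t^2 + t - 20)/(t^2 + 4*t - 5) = (t - 4)/(t - 1)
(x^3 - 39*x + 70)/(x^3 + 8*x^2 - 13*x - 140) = (x^2 - 7*x + 10)/(x^2 + x - 20)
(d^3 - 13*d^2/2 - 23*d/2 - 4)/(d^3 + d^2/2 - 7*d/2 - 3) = (2*d^2 - 15*d - 8)/(2*d^2 - d - 6)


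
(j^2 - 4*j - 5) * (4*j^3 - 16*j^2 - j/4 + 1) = 4*j^5 - 32*j^4 + 175*j^3/4 + 82*j^2 - 11*j/4 - 5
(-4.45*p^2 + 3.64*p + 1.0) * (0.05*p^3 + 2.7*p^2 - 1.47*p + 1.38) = -0.2225*p^5 - 11.833*p^4 + 16.4195*p^3 - 8.7918*p^2 + 3.5532*p + 1.38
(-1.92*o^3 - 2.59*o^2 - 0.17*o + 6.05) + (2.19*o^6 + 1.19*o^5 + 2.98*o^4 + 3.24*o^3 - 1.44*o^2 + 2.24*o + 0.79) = 2.19*o^6 + 1.19*o^5 + 2.98*o^4 + 1.32*o^3 - 4.03*o^2 + 2.07*o + 6.84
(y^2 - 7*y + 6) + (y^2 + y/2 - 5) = 2*y^2 - 13*y/2 + 1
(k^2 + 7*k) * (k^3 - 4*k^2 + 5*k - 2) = k^5 + 3*k^4 - 23*k^3 + 33*k^2 - 14*k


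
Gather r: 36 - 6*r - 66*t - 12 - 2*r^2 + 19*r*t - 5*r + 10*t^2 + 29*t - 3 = -2*r^2 + r*(19*t - 11) + 10*t^2 - 37*t + 21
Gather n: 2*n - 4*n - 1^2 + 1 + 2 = 2 - 2*n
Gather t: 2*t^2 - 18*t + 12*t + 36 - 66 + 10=2*t^2 - 6*t - 20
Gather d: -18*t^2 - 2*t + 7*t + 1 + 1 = -18*t^2 + 5*t + 2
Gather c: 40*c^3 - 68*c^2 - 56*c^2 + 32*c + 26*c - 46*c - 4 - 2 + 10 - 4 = 40*c^3 - 124*c^2 + 12*c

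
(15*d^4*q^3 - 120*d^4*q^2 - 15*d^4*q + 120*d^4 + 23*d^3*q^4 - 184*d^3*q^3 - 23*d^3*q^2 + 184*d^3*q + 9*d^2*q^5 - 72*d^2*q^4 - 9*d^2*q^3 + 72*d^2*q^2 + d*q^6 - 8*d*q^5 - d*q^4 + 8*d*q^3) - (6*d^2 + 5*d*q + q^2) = 15*d^4*q^3 - 120*d^4*q^2 - 15*d^4*q + 120*d^4 + 23*d^3*q^4 - 184*d^3*q^3 - 23*d^3*q^2 + 184*d^3*q + 9*d^2*q^5 - 72*d^2*q^4 - 9*d^2*q^3 + 72*d^2*q^2 - 6*d^2 + d*q^6 - 8*d*q^5 - d*q^4 + 8*d*q^3 - 5*d*q - q^2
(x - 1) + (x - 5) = 2*x - 6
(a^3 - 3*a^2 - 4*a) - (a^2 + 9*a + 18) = a^3 - 4*a^2 - 13*a - 18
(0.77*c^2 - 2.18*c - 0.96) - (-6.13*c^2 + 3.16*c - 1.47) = 6.9*c^2 - 5.34*c + 0.51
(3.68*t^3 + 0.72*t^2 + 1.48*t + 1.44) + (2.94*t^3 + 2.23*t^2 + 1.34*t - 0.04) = 6.62*t^3 + 2.95*t^2 + 2.82*t + 1.4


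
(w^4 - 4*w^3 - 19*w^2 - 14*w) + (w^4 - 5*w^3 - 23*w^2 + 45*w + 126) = 2*w^4 - 9*w^3 - 42*w^2 + 31*w + 126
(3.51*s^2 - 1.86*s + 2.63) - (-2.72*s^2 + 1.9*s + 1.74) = 6.23*s^2 - 3.76*s + 0.89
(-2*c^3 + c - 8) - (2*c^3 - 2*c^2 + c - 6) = -4*c^3 + 2*c^2 - 2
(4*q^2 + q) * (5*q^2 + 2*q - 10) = 20*q^4 + 13*q^3 - 38*q^2 - 10*q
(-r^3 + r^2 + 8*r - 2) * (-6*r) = 6*r^4 - 6*r^3 - 48*r^2 + 12*r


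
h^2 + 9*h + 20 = (h + 4)*(h + 5)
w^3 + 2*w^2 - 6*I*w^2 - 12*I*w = w*(w + 2)*(w - 6*I)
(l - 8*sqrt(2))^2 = l^2 - 16*sqrt(2)*l + 128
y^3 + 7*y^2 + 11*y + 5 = (y + 1)^2*(y + 5)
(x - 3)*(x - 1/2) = x^2 - 7*x/2 + 3/2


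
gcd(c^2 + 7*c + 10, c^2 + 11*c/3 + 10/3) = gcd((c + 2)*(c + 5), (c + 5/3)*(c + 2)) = c + 2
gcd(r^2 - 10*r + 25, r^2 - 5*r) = r - 5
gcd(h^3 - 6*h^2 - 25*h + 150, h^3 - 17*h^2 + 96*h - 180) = h^2 - 11*h + 30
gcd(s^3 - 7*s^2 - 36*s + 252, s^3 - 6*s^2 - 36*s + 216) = s^2 - 36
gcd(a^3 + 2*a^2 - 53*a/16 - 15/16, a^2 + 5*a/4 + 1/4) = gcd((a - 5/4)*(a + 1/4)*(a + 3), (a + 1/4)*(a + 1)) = a + 1/4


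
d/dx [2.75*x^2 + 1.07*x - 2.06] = 5.5*x + 1.07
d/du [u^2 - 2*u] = 2*u - 2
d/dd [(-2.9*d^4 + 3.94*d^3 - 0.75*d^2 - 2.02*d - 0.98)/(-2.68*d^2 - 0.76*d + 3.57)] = (15.544*d^5 - 3.9472*d^4 - 47.4008*d^3 + 37.3538*d^2 - 10.6078*d - 7.9562)/(7.1824*d^4 + 4.0736*d^3 - 18.5576*d^2 - 5.4264*d + 12.7449)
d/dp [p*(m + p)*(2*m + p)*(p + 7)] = 4*m^2*p + 14*m^2 + 9*m*p^2 + 42*m*p + 4*p^3 + 21*p^2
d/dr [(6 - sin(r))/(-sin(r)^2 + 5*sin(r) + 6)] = -cos(r)/(sin(r) + 1)^2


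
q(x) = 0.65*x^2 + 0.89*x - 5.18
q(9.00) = 55.48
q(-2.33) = -3.72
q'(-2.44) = -2.28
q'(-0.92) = -0.31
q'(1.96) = 3.44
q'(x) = 1.3*x + 0.89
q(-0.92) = -5.45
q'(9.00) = 12.59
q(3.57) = 6.28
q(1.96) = -0.94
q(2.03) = -0.69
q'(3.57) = 5.53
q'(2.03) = 3.53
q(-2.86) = -2.41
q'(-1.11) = -0.55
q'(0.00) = 0.89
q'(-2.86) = -2.83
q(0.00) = -5.18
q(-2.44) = -3.48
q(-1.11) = -5.37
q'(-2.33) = -2.14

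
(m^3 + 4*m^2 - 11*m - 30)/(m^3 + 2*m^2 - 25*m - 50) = (m - 3)/(m - 5)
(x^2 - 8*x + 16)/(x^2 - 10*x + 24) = (x - 4)/(x - 6)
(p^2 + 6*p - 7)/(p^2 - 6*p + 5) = (p + 7)/(p - 5)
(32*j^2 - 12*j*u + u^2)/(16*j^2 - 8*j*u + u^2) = (-8*j + u)/(-4*j + u)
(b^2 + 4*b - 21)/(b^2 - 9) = (b + 7)/(b + 3)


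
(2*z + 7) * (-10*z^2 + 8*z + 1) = -20*z^3 - 54*z^2 + 58*z + 7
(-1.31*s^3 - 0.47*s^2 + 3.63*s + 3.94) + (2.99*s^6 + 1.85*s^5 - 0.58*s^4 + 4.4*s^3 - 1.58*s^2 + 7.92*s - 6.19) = 2.99*s^6 + 1.85*s^5 - 0.58*s^4 + 3.09*s^3 - 2.05*s^2 + 11.55*s - 2.25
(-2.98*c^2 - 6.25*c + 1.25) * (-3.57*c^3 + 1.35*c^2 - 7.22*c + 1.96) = 10.6386*c^5 + 18.2895*c^4 + 8.6156*c^3 + 40.9717*c^2 - 21.275*c + 2.45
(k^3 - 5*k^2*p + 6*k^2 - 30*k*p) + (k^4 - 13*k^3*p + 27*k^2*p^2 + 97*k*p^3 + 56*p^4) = k^4 - 13*k^3*p + k^3 + 27*k^2*p^2 - 5*k^2*p + 6*k^2 + 97*k*p^3 - 30*k*p + 56*p^4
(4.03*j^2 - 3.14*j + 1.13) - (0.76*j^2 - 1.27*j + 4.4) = 3.27*j^2 - 1.87*j - 3.27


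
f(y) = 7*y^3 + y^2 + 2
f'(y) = 21*y^2 + 2*y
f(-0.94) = -2.93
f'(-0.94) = 16.68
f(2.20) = 81.38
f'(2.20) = 106.04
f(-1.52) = -20.27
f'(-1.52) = 45.48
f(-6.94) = -2289.62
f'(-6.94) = 997.56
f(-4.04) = -443.25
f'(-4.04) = 334.67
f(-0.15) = 2.00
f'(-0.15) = 0.17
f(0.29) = 2.25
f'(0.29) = 2.35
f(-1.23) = -9.51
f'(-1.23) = 29.31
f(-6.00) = -1474.00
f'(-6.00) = 744.00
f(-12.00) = -11950.00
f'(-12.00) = 3000.00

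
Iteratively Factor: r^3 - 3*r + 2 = (r - 1)*(r^2 + r - 2) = (r - 1)*(r + 2)*(r - 1)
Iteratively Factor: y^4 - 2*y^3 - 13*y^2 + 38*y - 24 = (y - 1)*(y^3 - y^2 - 14*y + 24) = (y - 3)*(y - 1)*(y^2 + 2*y - 8) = (y - 3)*(y - 1)*(y + 4)*(y - 2)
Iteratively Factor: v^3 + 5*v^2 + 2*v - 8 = (v - 1)*(v^2 + 6*v + 8) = (v - 1)*(v + 2)*(v + 4)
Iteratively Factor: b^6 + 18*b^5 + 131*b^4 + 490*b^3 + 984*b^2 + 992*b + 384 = (b + 4)*(b^5 + 14*b^4 + 75*b^3 + 190*b^2 + 224*b + 96) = (b + 2)*(b + 4)*(b^4 + 12*b^3 + 51*b^2 + 88*b + 48) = (b + 2)*(b + 4)^2*(b^3 + 8*b^2 + 19*b + 12) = (b + 2)*(b + 3)*(b + 4)^2*(b^2 + 5*b + 4) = (b + 1)*(b + 2)*(b + 3)*(b + 4)^2*(b + 4)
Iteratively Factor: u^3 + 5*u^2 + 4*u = (u)*(u^2 + 5*u + 4) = u*(u + 4)*(u + 1)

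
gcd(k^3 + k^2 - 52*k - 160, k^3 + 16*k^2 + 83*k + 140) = k^2 + 9*k + 20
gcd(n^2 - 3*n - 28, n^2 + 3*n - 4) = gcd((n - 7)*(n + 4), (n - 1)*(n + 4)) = n + 4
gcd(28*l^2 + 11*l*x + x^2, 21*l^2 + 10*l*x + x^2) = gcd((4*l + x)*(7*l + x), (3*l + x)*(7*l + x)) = 7*l + x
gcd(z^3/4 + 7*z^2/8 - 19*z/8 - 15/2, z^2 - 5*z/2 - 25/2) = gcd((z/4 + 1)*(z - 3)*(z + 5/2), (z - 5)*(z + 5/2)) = z + 5/2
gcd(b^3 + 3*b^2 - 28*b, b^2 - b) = b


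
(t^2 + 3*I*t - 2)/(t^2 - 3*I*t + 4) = (t + 2*I)/(t - 4*I)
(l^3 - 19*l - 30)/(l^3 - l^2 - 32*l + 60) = (l^2 + 5*l + 6)/(l^2 + 4*l - 12)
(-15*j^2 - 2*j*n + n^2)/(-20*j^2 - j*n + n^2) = (3*j + n)/(4*j + n)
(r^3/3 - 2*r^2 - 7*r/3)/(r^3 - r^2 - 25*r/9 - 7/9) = 3*r*(r - 7)/(9*r^2 - 18*r - 7)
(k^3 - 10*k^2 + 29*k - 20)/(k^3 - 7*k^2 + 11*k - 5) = (k - 4)/(k - 1)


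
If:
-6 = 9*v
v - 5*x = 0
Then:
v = -2/3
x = -2/15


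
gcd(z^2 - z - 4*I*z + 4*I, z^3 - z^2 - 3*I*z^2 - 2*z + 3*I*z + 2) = z - 1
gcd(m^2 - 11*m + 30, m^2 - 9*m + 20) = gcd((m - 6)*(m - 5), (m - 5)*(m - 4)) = m - 5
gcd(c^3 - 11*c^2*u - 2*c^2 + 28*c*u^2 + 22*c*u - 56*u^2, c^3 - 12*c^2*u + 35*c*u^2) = -c + 7*u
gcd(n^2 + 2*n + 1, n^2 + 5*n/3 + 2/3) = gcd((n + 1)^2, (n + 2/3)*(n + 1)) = n + 1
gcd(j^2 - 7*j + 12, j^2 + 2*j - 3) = 1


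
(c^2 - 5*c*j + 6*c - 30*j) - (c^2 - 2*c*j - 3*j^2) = -3*c*j + 6*c + 3*j^2 - 30*j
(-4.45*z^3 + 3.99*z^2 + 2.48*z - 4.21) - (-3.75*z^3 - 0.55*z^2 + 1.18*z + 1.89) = -0.7*z^3 + 4.54*z^2 + 1.3*z - 6.1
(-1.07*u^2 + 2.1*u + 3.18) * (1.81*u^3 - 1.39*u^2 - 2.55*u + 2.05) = -1.9367*u^5 + 5.2883*u^4 + 5.5653*u^3 - 11.9687*u^2 - 3.804*u + 6.519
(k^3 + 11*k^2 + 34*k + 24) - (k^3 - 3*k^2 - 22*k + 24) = 14*k^2 + 56*k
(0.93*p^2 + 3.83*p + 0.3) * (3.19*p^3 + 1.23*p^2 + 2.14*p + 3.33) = 2.9667*p^5 + 13.3616*p^4 + 7.6581*p^3 + 11.6621*p^2 + 13.3959*p + 0.999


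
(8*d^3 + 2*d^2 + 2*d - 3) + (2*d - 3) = 8*d^3 + 2*d^2 + 4*d - 6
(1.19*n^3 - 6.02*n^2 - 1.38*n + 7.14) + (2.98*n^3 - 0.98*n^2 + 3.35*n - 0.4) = 4.17*n^3 - 7.0*n^2 + 1.97*n + 6.74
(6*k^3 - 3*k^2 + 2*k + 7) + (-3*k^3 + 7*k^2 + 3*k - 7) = 3*k^3 + 4*k^2 + 5*k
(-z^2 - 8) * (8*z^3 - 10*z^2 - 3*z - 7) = -8*z^5 + 10*z^4 - 61*z^3 + 87*z^2 + 24*z + 56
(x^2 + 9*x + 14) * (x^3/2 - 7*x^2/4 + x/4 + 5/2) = x^5/2 + 11*x^4/4 - 17*x^3/2 - 79*x^2/4 + 26*x + 35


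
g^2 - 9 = (g - 3)*(g + 3)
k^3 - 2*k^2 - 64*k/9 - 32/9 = (k - 4)*(k + 2/3)*(k + 4/3)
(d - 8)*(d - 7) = d^2 - 15*d + 56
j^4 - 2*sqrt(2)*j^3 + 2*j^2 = j^2*(j - sqrt(2))^2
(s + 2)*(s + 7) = s^2 + 9*s + 14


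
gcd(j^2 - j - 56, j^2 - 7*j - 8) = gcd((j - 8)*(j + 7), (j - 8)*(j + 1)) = j - 8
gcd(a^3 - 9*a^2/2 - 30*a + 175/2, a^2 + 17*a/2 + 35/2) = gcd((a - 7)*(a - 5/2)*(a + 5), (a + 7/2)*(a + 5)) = a + 5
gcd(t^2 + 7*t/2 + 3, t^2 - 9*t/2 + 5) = 1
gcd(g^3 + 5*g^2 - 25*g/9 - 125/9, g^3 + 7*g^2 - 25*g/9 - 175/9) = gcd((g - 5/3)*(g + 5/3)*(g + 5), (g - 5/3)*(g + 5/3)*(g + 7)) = g^2 - 25/9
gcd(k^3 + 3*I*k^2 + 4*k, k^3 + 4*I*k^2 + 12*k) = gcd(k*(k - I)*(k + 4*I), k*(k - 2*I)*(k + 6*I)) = k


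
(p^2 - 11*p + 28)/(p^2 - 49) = (p - 4)/(p + 7)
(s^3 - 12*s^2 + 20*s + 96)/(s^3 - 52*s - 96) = (s - 6)/(s + 6)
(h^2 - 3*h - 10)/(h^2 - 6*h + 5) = (h + 2)/(h - 1)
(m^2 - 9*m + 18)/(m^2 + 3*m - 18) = (m - 6)/(m + 6)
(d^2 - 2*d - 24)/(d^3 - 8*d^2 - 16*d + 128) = (d - 6)/(d^2 - 12*d + 32)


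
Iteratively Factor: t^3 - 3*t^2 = (t)*(t^2 - 3*t) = t^2*(t - 3)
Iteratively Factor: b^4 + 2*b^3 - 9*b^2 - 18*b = (b + 2)*(b^3 - 9*b) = (b + 2)*(b + 3)*(b^2 - 3*b) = b*(b + 2)*(b + 3)*(b - 3)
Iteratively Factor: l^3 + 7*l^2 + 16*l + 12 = (l + 2)*(l^2 + 5*l + 6) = (l + 2)*(l + 3)*(l + 2)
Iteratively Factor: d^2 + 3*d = (d)*(d + 3)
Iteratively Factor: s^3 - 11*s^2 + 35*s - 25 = (s - 5)*(s^2 - 6*s + 5) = (s - 5)^2*(s - 1)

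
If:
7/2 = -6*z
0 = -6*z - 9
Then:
No Solution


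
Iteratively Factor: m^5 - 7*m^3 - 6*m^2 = (m)*(m^4 - 7*m^2 - 6*m) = m*(m - 3)*(m^3 + 3*m^2 + 2*m) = m*(m - 3)*(m + 1)*(m^2 + 2*m) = m^2*(m - 3)*(m + 1)*(m + 2)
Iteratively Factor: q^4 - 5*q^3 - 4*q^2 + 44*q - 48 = (q - 2)*(q^3 - 3*q^2 - 10*q + 24) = (q - 4)*(q - 2)*(q^2 + q - 6) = (q - 4)*(q - 2)*(q + 3)*(q - 2)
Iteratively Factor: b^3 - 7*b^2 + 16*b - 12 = (b - 2)*(b^2 - 5*b + 6) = (b - 3)*(b - 2)*(b - 2)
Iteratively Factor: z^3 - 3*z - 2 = (z - 2)*(z^2 + 2*z + 1) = (z - 2)*(z + 1)*(z + 1)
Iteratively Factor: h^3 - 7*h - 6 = (h + 1)*(h^2 - h - 6) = (h - 3)*(h + 1)*(h + 2)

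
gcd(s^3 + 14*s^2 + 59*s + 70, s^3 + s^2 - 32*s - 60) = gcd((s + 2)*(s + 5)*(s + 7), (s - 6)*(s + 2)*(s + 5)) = s^2 + 7*s + 10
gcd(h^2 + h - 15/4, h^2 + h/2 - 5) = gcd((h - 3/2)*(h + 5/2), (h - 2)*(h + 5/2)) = h + 5/2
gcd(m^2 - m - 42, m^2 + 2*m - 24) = m + 6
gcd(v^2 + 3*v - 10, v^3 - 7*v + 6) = v - 2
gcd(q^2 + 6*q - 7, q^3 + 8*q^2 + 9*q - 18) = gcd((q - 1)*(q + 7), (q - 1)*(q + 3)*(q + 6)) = q - 1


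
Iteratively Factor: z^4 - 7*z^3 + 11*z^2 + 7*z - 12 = (z - 1)*(z^3 - 6*z^2 + 5*z + 12) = (z - 1)*(z + 1)*(z^2 - 7*z + 12) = (z - 3)*(z - 1)*(z + 1)*(z - 4)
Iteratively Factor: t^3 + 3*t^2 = (t)*(t^2 + 3*t) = t*(t + 3)*(t)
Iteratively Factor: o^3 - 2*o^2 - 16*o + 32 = (o - 4)*(o^2 + 2*o - 8) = (o - 4)*(o + 4)*(o - 2)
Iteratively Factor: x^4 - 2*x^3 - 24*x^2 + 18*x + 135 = (x - 3)*(x^3 + x^2 - 21*x - 45) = (x - 3)*(x + 3)*(x^2 - 2*x - 15) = (x - 3)*(x + 3)^2*(x - 5)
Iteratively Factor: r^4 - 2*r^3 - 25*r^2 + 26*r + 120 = (r + 4)*(r^3 - 6*r^2 - r + 30) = (r - 5)*(r + 4)*(r^2 - r - 6) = (r - 5)*(r + 2)*(r + 4)*(r - 3)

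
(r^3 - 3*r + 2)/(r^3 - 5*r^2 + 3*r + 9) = (r^3 - 3*r + 2)/(r^3 - 5*r^2 + 3*r + 9)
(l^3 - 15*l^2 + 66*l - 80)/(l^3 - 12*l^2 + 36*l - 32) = (l - 5)/(l - 2)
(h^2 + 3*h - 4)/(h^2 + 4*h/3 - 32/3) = 3*(h - 1)/(3*h - 8)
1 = 1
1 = 1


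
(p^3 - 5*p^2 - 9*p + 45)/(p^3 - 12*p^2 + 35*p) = (p^2 - 9)/(p*(p - 7))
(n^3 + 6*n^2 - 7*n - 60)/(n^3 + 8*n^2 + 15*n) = (n^2 + n - 12)/(n*(n + 3))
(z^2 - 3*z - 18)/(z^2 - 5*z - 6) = (z + 3)/(z + 1)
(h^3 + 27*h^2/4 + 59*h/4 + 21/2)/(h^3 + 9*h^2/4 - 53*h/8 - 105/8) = 2*(h + 2)/(2*h - 5)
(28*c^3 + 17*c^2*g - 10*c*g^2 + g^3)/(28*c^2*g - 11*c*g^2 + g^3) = (c + g)/g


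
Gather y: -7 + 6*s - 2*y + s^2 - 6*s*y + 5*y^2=s^2 + 6*s + 5*y^2 + y*(-6*s - 2) - 7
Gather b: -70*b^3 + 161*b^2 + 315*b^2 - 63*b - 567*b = -70*b^3 + 476*b^2 - 630*b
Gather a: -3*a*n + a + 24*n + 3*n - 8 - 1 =a*(1 - 3*n) + 27*n - 9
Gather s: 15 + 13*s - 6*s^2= -6*s^2 + 13*s + 15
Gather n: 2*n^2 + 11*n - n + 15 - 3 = 2*n^2 + 10*n + 12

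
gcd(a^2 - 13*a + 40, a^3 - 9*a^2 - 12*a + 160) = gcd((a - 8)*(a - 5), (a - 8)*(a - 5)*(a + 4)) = a^2 - 13*a + 40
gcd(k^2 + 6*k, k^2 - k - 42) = k + 6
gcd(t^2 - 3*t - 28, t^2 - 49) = t - 7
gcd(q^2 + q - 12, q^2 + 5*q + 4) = q + 4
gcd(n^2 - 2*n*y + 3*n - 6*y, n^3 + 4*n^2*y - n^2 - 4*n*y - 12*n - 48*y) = n + 3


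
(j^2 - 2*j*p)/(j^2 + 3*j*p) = (j - 2*p)/(j + 3*p)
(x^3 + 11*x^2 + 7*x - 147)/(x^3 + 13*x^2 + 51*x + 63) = (x^2 + 4*x - 21)/(x^2 + 6*x + 9)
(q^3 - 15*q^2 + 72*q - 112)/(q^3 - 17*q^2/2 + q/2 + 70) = 2*(q - 4)/(2*q + 5)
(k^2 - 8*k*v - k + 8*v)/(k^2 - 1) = (k - 8*v)/(k + 1)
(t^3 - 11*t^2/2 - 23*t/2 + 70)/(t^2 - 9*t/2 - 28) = (t^2 - 9*t + 20)/(t - 8)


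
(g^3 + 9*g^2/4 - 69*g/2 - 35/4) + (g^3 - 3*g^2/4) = 2*g^3 + 3*g^2/2 - 69*g/2 - 35/4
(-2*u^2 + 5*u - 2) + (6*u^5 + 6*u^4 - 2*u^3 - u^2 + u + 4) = 6*u^5 + 6*u^4 - 2*u^3 - 3*u^2 + 6*u + 2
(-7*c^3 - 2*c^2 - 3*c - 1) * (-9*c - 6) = 63*c^4 + 60*c^3 + 39*c^2 + 27*c + 6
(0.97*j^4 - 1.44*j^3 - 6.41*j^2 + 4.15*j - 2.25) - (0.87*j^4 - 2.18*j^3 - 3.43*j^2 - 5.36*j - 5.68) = 0.1*j^4 + 0.74*j^3 - 2.98*j^2 + 9.51*j + 3.43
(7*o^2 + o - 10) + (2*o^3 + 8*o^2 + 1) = 2*o^3 + 15*o^2 + o - 9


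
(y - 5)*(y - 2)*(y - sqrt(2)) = y^3 - 7*y^2 - sqrt(2)*y^2 + 7*sqrt(2)*y + 10*y - 10*sqrt(2)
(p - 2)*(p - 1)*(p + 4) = p^3 + p^2 - 10*p + 8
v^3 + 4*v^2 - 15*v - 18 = (v - 3)*(v + 1)*(v + 6)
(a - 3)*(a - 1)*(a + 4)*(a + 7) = a^4 + 7*a^3 - 13*a^2 - 79*a + 84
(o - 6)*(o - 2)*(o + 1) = o^3 - 7*o^2 + 4*o + 12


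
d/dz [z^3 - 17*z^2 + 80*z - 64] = 3*z^2 - 34*z + 80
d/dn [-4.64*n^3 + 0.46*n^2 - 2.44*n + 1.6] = -13.92*n^2 + 0.92*n - 2.44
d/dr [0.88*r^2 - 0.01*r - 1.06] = 1.76*r - 0.01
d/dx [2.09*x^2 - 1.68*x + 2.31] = 4.18*x - 1.68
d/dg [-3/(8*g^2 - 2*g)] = 3*(8*g - 1)/(2*g^2*(4*g - 1)^2)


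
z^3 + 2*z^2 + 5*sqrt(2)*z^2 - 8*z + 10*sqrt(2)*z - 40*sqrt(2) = (z - 2)*(z + 4)*(z + 5*sqrt(2))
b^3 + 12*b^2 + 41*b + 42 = (b + 2)*(b + 3)*(b + 7)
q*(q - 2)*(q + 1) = q^3 - q^2 - 2*q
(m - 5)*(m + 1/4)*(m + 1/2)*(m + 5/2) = m^4 - 7*m^3/4 - 57*m^2/4 - 155*m/16 - 25/16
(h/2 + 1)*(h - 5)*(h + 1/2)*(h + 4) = h^4/2 + 3*h^3/4 - 43*h^2/4 - 51*h/2 - 10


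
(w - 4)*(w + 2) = w^2 - 2*w - 8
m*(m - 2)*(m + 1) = m^3 - m^2 - 2*m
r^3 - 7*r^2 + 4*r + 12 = (r - 6)*(r - 2)*(r + 1)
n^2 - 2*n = n*(n - 2)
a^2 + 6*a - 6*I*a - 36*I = (a + 6)*(a - 6*I)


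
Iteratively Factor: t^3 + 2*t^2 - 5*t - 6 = (t + 1)*(t^2 + t - 6) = (t - 2)*(t + 1)*(t + 3)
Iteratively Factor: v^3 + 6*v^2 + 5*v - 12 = (v + 4)*(v^2 + 2*v - 3) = (v + 3)*(v + 4)*(v - 1)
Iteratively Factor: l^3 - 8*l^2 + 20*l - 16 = (l - 2)*(l^2 - 6*l + 8) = (l - 2)^2*(l - 4)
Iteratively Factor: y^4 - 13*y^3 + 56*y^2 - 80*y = (y)*(y^3 - 13*y^2 + 56*y - 80) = y*(y - 4)*(y^2 - 9*y + 20) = y*(y - 4)^2*(y - 5)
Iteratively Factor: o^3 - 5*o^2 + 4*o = (o)*(o^2 - 5*o + 4) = o*(o - 1)*(o - 4)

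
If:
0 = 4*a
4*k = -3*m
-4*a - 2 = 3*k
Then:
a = 0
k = -2/3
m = 8/9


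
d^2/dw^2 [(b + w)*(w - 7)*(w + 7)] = 2*b + 6*w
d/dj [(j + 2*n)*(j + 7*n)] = 2*j + 9*n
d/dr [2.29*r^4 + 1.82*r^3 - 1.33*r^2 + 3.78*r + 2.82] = 9.16*r^3 + 5.46*r^2 - 2.66*r + 3.78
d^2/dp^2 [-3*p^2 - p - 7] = -6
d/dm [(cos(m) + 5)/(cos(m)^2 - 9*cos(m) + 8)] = (cos(m)^2 + 10*cos(m) - 53)*sin(m)/(cos(m)^2 - 9*cos(m) + 8)^2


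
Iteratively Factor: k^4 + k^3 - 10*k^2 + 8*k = (k - 2)*(k^3 + 3*k^2 - 4*k) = (k - 2)*(k - 1)*(k^2 + 4*k) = (k - 2)*(k - 1)*(k + 4)*(k)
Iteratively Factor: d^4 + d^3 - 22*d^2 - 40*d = (d)*(d^3 + d^2 - 22*d - 40) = d*(d - 5)*(d^2 + 6*d + 8) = d*(d - 5)*(d + 4)*(d + 2)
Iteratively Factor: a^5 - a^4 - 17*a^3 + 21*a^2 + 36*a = (a - 3)*(a^4 + 2*a^3 - 11*a^2 - 12*a) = a*(a - 3)*(a^3 + 2*a^2 - 11*a - 12) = a*(a - 3)*(a + 1)*(a^2 + a - 12) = a*(a - 3)*(a + 1)*(a + 4)*(a - 3)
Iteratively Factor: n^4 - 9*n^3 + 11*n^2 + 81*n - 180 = (n - 5)*(n^3 - 4*n^2 - 9*n + 36) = (n - 5)*(n - 4)*(n^2 - 9) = (n - 5)*(n - 4)*(n - 3)*(n + 3)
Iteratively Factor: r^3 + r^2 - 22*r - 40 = (r + 4)*(r^2 - 3*r - 10) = (r + 2)*(r + 4)*(r - 5)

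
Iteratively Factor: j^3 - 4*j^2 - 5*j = (j - 5)*(j^2 + j) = j*(j - 5)*(j + 1)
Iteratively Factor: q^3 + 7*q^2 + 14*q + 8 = (q + 1)*(q^2 + 6*q + 8) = (q + 1)*(q + 2)*(q + 4)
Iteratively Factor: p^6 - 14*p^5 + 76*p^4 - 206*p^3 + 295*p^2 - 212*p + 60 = (p - 2)*(p^5 - 12*p^4 + 52*p^3 - 102*p^2 + 91*p - 30) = (p - 3)*(p - 2)*(p^4 - 9*p^3 + 25*p^2 - 27*p + 10) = (p - 3)*(p - 2)^2*(p^3 - 7*p^2 + 11*p - 5) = (p - 3)*(p - 2)^2*(p - 1)*(p^2 - 6*p + 5) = (p - 5)*(p - 3)*(p - 2)^2*(p - 1)*(p - 1)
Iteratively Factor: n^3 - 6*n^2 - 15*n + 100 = (n + 4)*(n^2 - 10*n + 25) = (n - 5)*(n + 4)*(n - 5)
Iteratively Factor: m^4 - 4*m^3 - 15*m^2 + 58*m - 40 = (m + 4)*(m^3 - 8*m^2 + 17*m - 10) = (m - 5)*(m + 4)*(m^2 - 3*m + 2) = (m - 5)*(m - 2)*(m + 4)*(m - 1)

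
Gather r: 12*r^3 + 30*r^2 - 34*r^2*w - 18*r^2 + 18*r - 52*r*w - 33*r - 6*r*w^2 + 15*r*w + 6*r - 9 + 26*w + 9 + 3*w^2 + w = 12*r^3 + r^2*(12 - 34*w) + r*(-6*w^2 - 37*w - 9) + 3*w^2 + 27*w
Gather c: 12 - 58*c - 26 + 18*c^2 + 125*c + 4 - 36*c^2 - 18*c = -18*c^2 + 49*c - 10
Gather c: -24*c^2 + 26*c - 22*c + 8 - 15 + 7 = -24*c^2 + 4*c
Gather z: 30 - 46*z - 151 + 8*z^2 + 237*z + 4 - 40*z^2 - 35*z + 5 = -32*z^2 + 156*z - 112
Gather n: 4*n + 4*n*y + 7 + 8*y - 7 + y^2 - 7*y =n*(4*y + 4) + y^2 + y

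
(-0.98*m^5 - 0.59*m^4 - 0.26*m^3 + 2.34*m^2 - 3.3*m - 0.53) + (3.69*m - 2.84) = -0.98*m^5 - 0.59*m^4 - 0.26*m^3 + 2.34*m^2 + 0.39*m - 3.37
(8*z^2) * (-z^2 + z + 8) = -8*z^4 + 8*z^3 + 64*z^2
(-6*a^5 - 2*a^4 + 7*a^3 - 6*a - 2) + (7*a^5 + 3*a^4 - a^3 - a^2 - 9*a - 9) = a^5 + a^4 + 6*a^3 - a^2 - 15*a - 11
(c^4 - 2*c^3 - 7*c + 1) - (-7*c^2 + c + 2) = c^4 - 2*c^3 + 7*c^2 - 8*c - 1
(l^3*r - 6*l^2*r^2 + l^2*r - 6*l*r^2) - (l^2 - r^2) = l^3*r - 6*l^2*r^2 + l^2*r - l^2 - 6*l*r^2 + r^2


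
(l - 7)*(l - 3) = l^2 - 10*l + 21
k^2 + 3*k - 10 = (k - 2)*(k + 5)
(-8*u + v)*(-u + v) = 8*u^2 - 9*u*v + v^2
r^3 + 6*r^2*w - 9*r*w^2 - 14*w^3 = (r - 2*w)*(r + w)*(r + 7*w)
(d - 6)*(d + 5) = d^2 - d - 30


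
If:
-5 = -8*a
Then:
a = 5/8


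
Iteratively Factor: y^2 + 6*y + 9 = (y + 3)*(y + 3)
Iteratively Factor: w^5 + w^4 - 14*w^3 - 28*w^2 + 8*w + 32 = (w - 4)*(w^4 + 5*w^3 + 6*w^2 - 4*w - 8) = (w - 4)*(w + 2)*(w^3 + 3*w^2 - 4) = (w - 4)*(w + 2)^2*(w^2 + w - 2) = (w - 4)*(w + 2)^3*(w - 1)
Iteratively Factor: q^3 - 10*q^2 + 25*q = (q - 5)*(q^2 - 5*q) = q*(q - 5)*(q - 5)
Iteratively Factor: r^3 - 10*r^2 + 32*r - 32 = (r - 4)*(r^2 - 6*r + 8) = (r - 4)^2*(r - 2)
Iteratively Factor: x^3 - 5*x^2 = (x)*(x^2 - 5*x) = x^2*(x - 5)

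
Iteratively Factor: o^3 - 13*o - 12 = (o + 1)*(o^2 - o - 12) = (o + 1)*(o + 3)*(o - 4)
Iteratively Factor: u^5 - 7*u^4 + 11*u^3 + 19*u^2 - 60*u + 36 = (u - 3)*(u^4 - 4*u^3 - u^2 + 16*u - 12) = (u - 3)*(u - 2)*(u^3 - 2*u^2 - 5*u + 6) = (u - 3)*(u - 2)*(u + 2)*(u^2 - 4*u + 3) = (u - 3)*(u - 2)*(u - 1)*(u + 2)*(u - 3)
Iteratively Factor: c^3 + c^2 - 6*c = (c)*(c^2 + c - 6) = c*(c + 3)*(c - 2)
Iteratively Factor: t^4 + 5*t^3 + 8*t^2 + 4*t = (t)*(t^3 + 5*t^2 + 8*t + 4) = t*(t + 1)*(t^2 + 4*t + 4) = t*(t + 1)*(t + 2)*(t + 2)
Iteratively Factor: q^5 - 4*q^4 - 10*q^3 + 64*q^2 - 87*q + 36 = (q + 4)*(q^4 - 8*q^3 + 22*q^2 - 24*q + 9) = (q - 3)*(q + 4)*(q^3 - 5*q^2 + 7*q - 3) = (q - 3)^2*(q + 4)*(q^2 - 2*q + 1) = (q - 3)^2*(q - 1)*(q + 4)*(q - 1)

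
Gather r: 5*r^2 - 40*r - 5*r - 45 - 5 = 5*r^2 - 45*r - 50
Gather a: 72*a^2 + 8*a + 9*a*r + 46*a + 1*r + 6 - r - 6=72*a^2 + a*(9*r + 54)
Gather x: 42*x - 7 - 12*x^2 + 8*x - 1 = -12*x^2 + 50*x - 8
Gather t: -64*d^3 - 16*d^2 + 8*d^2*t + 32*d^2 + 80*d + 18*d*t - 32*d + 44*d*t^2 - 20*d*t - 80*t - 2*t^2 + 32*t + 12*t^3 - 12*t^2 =-64*d^3 + 16*d^2 + 48*d + 12*t^3 + t^2*(44*d - 14) + t*(8*d^2 - 2*d - 48)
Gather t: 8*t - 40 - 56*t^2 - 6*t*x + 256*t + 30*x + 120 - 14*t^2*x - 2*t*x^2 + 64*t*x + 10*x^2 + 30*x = t^2*(-14*x - 56) + t*(-2*x^2 + 58*x + 264) + 10*x^2 + 60*x + 80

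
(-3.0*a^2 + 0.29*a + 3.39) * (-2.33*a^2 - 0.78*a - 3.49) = 6.99*a^4 + 1.6643*a^3 + 2.3451*a^2 - 3.6563*a - 11.8311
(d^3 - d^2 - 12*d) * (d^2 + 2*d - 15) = d^5 + d^4 - 29*d^3 - 9*d^2 + 180*d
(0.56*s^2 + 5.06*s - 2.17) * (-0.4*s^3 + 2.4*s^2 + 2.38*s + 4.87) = -0.224*s^5 - 0.68*s^4 + 14.3448*s^3 + 9.562*s^2 + 19.4776*s - 10.5679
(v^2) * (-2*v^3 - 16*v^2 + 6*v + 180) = -2*v^5 - 16*v^4 + 6*v^3 + 180*v^2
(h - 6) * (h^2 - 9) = h^3 - 6*h^2 - 9*h + 54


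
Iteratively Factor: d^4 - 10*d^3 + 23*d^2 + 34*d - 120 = (d - 5)*(d^3 - 5*d^2 - 2*d + 24) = (d - 5)*(d - 3)*(d^2 - 2*d - 8) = (d - 5)*(d - 3)*(d + 2)*(d - 4)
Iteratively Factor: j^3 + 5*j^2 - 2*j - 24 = (j - 2)*(j^2 + 7*j + 12) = (j - 2)*(j + 3)*(j + 4)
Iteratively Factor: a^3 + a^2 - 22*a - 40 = (a - 5)*(a^2 + 6*a + 8) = (a - 5)*(a + 2)*(a + 4)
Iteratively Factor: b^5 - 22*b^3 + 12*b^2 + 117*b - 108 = (b + 4)*(b^4 - 4*b^3 - 6*b^2 + 36*b - 27) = (b - 3)*(b + 4)*(b^3 - b^2 - 9*b + 9) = (b - 3)*(b + 3)*(b + 4)*(b^2 - 4*b + 3) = (b - 3)*(b - 1)*(b + 3)*(b + 4)*(b - 3)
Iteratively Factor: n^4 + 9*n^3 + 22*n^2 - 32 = (n - 1)*(n^3 + 10*n^2 + 32*n + 32) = (n - 1)*(n + 2)*(n^2 + 8*n + 16) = (n - 1)*(n + 2)*(n + 4)*(n + 4)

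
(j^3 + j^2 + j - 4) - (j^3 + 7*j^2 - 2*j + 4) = -6*j^2 + 3*j - 8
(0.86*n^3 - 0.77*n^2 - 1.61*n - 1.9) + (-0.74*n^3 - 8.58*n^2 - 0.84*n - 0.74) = 0.12*n^3 - 9.35*n^2 - 2.45*n - 2.64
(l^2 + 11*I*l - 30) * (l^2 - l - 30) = l^4 - l^3 + 11*I*l^3 - 60*l^2 - 11*I*l^2 + 30*l - 330*I*l + 900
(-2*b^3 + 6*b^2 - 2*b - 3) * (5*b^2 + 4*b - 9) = -10*b^5 + 22*b^4 + 32*b^3 - 77*b^2 + 6*b + 27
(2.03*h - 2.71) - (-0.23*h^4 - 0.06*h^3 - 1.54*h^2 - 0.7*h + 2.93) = 0.23*h^4 + 0.06*h^3 + 1.54*h^2 + 2.73*h - 5.64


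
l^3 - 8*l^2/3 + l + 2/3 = (l - 2)*(l - 1)*(l + 1/3)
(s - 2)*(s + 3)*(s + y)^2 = s^4 + 2*s^3*y + s^3 + s^2*y^2 + 2*s^2*y - 6*s^2 + s*y^2 - 12*s*y - 6*y^2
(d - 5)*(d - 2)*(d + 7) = d^3 - 39*d + 70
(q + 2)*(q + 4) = q^2 + 6*q + 8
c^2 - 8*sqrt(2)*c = c*(c - 8*sqrt(2))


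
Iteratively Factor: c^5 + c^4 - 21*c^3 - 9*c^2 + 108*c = (c + 4)*(c^4 - 3*c^3 - 9*c^2 + 27*c) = (c - 3)*(c + 4)*(c^3 - 9*c) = (c - 3)*(c + 3)*(c + 4)*(c^2 - 3*c) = (c - 3)^2*(c + 3)*(c + 4)*(c)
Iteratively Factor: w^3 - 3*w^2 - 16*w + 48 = (w - 3)*(w^2 - 16) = (w - 3)*(w + 4)*(w - 4)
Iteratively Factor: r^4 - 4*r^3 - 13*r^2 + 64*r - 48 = (r + 4)*(r^3 - 8*r^2 + 19*r - 12) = (r - 1)*(r + 4)*(r^2 - 7*r + 12) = (r - 4)*(r - 1)*(r + 4)*(r - 3)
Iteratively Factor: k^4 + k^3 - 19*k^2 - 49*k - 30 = (k + 3)*(k^3 - 2*k^2 - 13*k - 10) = (k - 5)*(k + 3)*(k^2 + 3*k + 2) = (k - 5)*(k + 2)*(k + 3)*(k + 1)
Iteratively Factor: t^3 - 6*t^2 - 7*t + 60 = (t - 4)*(t^2 - 2*t - 15) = (t - 5)*(t - 4)*(t + 3)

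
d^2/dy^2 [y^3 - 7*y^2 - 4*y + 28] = 6*y - 14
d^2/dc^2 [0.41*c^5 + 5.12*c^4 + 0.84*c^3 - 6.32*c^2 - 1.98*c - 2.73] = 8.2*c^3 + 61.44*c^2 + 5.04*c - 12.64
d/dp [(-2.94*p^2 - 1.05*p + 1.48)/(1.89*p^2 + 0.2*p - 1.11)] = (1.3965*p^2 + 0.932400000000001*p + 0.8695)/(3.5721*p^4 + 0.756*p^3 - 4.1558*p^2 - 0.444*p + 1.2321)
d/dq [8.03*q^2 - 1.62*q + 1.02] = 16.06*q - 1.62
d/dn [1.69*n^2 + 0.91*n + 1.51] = 3.38*n + 0.91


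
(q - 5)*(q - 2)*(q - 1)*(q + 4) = q^4 - 4*q^3 - 15*q^2 + 58*q - 40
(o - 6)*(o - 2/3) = o^2 - 20*o/3 + 4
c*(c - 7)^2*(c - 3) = c^4 - 17*c^3 + 91*c^2 - 147*c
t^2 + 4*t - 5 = (t - 1)*(t + 5)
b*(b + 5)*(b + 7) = b^3 + 12*b^2 + 35*b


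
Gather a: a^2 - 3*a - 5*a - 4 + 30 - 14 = a^2 - 8*a + 12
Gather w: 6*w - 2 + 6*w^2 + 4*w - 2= 6*w^2 + 10*w - 4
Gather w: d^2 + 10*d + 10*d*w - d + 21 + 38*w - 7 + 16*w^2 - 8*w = d^2 + 9*d + 16*w^2 + w*(10*d + 30) + 14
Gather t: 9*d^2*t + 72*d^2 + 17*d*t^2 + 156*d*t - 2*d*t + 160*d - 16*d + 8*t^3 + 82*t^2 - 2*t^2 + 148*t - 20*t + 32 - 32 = 72*d^2 + 144*d + 8*t^3 + t^2*(17*d + 80) + t*(9*d^2 + 154*d + 128)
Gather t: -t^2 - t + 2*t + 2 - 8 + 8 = -t^2 + t + 2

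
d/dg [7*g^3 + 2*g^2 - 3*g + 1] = 21*g^2 + 4*g - 3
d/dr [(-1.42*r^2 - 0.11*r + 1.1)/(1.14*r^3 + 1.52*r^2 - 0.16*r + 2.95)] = (1.6188*r^4 + 0.2508*r^3 - 3.3676*r^2 - 11.722*r - 0.1485)/(1.2996*r^6 + 3.4656*r^5 + 1.9456*r^4 + 6.2396*r^3 + 8.9936*r^2 - 0.944*r + 8.7025)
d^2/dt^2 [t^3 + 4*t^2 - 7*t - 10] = 6*t + 8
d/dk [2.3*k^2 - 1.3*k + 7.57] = 4.6*k - 1.3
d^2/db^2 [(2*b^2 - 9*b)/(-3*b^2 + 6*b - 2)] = 2*(45*b^3 + 36*b^2 - 162*b + 100)/(27*b^6 - 162*b^5 + 378*b^4 - 432*b^3 + 252*b^2 - 72*b + 8)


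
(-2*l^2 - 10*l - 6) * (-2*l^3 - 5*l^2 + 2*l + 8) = 4*l^5 + 30*l^4 + 58*l^3 - 6*l^2 - 92*l - 48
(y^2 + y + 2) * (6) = 6*y^2 + 6*y + 12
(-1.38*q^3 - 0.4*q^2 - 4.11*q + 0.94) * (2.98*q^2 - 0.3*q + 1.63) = -4.1124*q^5 - 0.778*q^4 - 14.3772*q^3 + 3.3822*q^2 - 6.9813*q + 1.5322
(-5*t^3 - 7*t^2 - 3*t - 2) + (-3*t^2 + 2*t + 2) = -5*t^3 - 10*t^2 - t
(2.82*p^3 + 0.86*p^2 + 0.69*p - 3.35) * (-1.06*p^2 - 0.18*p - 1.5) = -2.9892*p^5 - 1.4192*p^4 - 5.1162*p^3 + 2.1368*p^2 - 0.432*p + 5.025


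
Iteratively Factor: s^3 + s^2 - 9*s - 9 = (s + 3)*(s^2 - 2*s - 3) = (s + 1)*(s + 3)*(s - 3)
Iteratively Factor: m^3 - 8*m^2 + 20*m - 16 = (m - 2)*(m^2 - 6*m + 8) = (m - 2)^2*(m - 4)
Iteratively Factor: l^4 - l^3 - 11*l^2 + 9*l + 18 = (l + 1)*(l^3 - 2*l^2 - 9*l + 18) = (l + 1)*(l + 3)*(l^2 - 5*l + 6) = (l - 2)*(l + 1)*(l + 3)*(l - 3)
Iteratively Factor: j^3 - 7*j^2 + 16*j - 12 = (j - 2)*(j^2 - 5*j + 6) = (j - 2)^2*(j - 3)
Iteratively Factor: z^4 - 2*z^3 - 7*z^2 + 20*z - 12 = (z - 1)*(z^3 - z^2 - 8*z + 12) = (z - 2)*(z - 1)*(z^2 + z - 6) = (z - 2)*(z - 1)*(z + 3)*(z - 2)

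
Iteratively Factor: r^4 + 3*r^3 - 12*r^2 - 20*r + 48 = (r + 4)*(r^3 - r^2 - 8*r + 12) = (r - 2)*(r + 4)*(r^2 + r - 6) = (r - 2)*(r + 3)*(r + 4)*(r - 2)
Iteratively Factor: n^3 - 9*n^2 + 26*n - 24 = (n - 4)*(n^2 - 5*n + 6) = (n - 4)*(n - 2)*(n - 3)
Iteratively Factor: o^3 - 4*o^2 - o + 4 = (o - 4)*(o^2 - 1) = (o - 4)*(o - 1)*(o + 1)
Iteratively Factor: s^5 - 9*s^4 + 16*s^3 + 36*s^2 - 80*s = (s - 4)*(s^4 - 5*s^3 - 4*s^2 + 20*s) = (s - 4)*(s - 2)*(s^3 - 3*s^2 - 10*s) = (s - 5)*(s - 4)*(s - 2)*(s^2 + 2*s) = s*(s - 5)*(s - 4)*(s - 2)*(s + 2)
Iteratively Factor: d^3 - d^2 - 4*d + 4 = (d + 2)*(d^2 - 3*d + 2) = (d - 2)*(d + 2)*(d - 1)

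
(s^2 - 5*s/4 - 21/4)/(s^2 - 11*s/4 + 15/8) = 2*(4*s^2 - 5*s - 21)/(8*s^2 - 22*s + 15)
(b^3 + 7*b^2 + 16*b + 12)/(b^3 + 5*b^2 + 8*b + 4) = (b + 3)/(b + 1)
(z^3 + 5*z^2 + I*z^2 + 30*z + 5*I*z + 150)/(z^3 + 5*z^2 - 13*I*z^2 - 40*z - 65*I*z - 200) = (z + 6*I)/(z - 8*I)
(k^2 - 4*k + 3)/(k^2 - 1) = (k - 3)/(k + 1)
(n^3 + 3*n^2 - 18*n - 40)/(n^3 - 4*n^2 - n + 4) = (n^2 + 7*n + 10)/(n^2 - 1)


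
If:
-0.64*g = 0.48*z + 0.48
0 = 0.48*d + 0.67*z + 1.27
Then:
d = -1.39583333333333*z - 2.64583333333333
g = -0.75*z - 0.75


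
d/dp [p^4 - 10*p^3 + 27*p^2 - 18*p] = 4*p^3 - 30*p^2 + 54*p - 18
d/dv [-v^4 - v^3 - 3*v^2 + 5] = v*(-4*v^2 - 3*v - 6)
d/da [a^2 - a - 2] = 2*a - 1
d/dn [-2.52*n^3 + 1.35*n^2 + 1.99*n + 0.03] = -7.56*n^2 + 2.7*n + 1.99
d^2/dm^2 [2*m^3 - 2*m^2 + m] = 12*m - 4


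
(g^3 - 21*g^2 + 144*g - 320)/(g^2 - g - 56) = (g^2 - 13*g + 40)/(g + 7)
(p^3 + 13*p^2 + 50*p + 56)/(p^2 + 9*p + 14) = p + 4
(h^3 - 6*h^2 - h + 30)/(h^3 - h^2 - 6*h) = (h - 5)/h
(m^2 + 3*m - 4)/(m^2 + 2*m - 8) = (m - 1)/(m - 2)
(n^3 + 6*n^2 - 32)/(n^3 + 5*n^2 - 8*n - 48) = (n - 2)/(n - 3)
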